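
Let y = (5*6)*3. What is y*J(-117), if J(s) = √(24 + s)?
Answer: 90*I*√93 ≈ 867.93*I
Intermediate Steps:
y = 90 (y = 30*3 = 90)
y*J(-117) = 90*√(24 - 117) = 90*√(-93) = 90*(I*√93) = 90*I*√93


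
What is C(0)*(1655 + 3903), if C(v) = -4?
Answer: -22232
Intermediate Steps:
C(0)*(1655 + 3903) = -4*(1655 + 3903) = -4*5558 = -22232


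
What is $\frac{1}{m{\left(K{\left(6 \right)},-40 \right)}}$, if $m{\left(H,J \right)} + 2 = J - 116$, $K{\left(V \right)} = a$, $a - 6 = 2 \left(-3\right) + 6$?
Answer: $- \frac{1}{158} \approx -0.0063291$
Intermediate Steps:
$a = 6$ ($a = 6 + \left(2 \left(-3\right) + 6\right) = 6 + \left(-6 + 6\right) = 6 + 0 = 6$)
$K{\left(V \right)} = 6$
$m{\left(H,J \right)} = -118 + J$ ($m{\left(H,J \right)} = -2 + \left(J - 116\right) = -2 + \left(-116 + J\right) = -118 + J$)
$\frac{1}{m{\left(K{\left(6 \right)},-40 \right)}} = \frac{1}{-118 - 40} = \frac{1}{-158} = - \frac{1}{158}$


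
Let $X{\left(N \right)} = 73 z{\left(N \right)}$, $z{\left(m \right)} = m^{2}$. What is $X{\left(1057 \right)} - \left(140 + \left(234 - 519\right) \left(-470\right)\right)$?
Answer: $81425087$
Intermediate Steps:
$X{\left(N \right)} = 73 N^{2}$
$X{\left(1057 \right)} - \left(140 + \left(234 - 519\right) \left(-470\right)\right) = 73 \cdot 1057^{2} - \left(140 + \left(234 - 519\right) \left(-470\right)\right) = 73 \cdot 1117249 - \left(140 - -133950\right) = 81559177 - \left(140 + 133950\right) = 81559177 - 134090 = 81425087$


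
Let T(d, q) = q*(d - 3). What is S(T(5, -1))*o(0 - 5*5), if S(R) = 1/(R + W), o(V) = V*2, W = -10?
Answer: 25/6 ≈ 4.1667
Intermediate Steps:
T(d, q) = q*(-3 + d)
o(V) = 2*V
S(R) = 1/(-10 + R) (S(R) = 1/(R - 10) = 1/(-10 + R))
S(T(5, -1))*o(0 - 5*5) = (2*(0 - 5*5))/(-10 - (-3 + 5)) = (2*(0 - 25))/(-10 - 1*2) = (2*(-25))/(-10 - 2) = -50/(-12) = -1/12*(-50) = 25/6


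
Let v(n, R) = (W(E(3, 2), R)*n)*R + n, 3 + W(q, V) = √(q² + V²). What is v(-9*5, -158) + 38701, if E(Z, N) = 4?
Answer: 17326 + 14220*√6245 ≈ 1.1411e+6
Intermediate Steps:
W(q, V) = -3 + √(V² + q²) (W(q, V) = -3 + √(q² + V²) = -3 + √(V² + q²))
v(n, R) = n + R*n*(-3 + √(16 + R²)) (v(n, R) = ((-3 + √(R² + 4²))*n)*R + n = ((-3 + √(R² + 16))*n)*R + n = ((-3 + √(16 + R²))*n)*R + n = (n*(-3 + √(16 + R²)))*R + n = R*n*(-3 + √(16 + R²)) + n = n + R*n*(-3 + √(16 + R²)))
v(-9*5, -158) + 38701 = (-9*5)*(1 - 158*(-3 + √(16 + (-158)²))) + 38701 = -45*(1 - 158*(-3 + √(16 + 24964))) + 38701 = -45*(1 - 158*(-3 + √24980)) + 38701 = -45*(1 - 158*(-3 + 2*√6245)) + 38701 = -45*(1 + (474 - 316*√6245)) + 38701 = -45*(475 - 316*√6245) + 38701 = (-21375 + 14220*√6245) + 38701 = 17326 + 14220*√6245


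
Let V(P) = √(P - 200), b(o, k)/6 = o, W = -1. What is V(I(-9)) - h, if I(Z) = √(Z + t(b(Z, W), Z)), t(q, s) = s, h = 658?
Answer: -658 + √(-200 + 3*I*√2) ≈ -657.85 + 14.143*I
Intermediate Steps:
b(o, k) = 6*o
I(Z) = √2*√Z (I(Z) = √(Z + Z) = √(2*Z) = √2*√Z)
V(P) = √(-200 + P)
V(I(-9)) - h = √(-200 + √2*√(-9)) - 1*658 = √(-200 + √2*(3*I)) - 658 = √(-200 + 3*I*√2) - 658 = -658 + √(-200 + 3*I*√2)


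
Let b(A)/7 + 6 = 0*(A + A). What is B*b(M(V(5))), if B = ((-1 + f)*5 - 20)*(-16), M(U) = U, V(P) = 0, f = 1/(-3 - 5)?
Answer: -17220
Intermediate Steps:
f = -⅛ (f = 1/(-8) = -⅛ ≈ -0.12500)
b(A) = -42 (b(A) = -42 + 7*(0*(A + A)) = -42 + 7*(0*(2*A)) = -42 + 7*0 = -42 + 0 = -42)
B = 410 (B = ((-1 - ⅛)*5 - 20)*(-16) = (-9/8*5 - 20)*(-16) = (-45/8 - 20)*(-16) = -205/8*(-16) = 410)
B*b(M(V(5))) = 410*(-42) = -17220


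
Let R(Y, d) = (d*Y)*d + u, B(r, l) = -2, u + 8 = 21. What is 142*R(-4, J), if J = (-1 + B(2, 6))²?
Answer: -44162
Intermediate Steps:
u = 13 (u = -8 + 21 = 13)
J = 9 (J = (-1 - 2)² = (-3)² = 9)
R(Y, d) = 13 + Y*d² (R(Y, d) = (d*Y)*d + 13 = (Y*d)*d + 13 = Y*d² + 13 = 13 + Y*d²)
142*R(-4, J) = 142*(13 - 4*9²) = 142*(13 - 4*81) = 142*(13 - 324) = 142*(-311) = -44162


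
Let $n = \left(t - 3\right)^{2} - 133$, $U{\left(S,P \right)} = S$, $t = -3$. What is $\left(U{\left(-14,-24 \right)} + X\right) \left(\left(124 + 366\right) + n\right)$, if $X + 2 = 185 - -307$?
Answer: $187068$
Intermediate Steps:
$n = -97$ ($n = \left(-3 - 3\right)^{2} - 133 = \left(-6\right)^{2} - 133 = 36 - 133 = -97$)
$X = 490$ ($X = -2 + \left(185 - -307\right) = -2 + \left(185 + 307\right) = -2 + 492 = 490$)
$\left(U{\left(-14,-24 \right)} + X\right) \left(\left(124 + 366\right) + n\right) = \left(-14 + 490\right) \left(\left(124 + 366\right) - 97\right) = 476 \left(490 - 97\right) = 476 \cdot 393 = 187068$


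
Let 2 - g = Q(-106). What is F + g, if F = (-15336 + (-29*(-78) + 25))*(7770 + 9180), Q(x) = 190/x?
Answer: -11722568949/53 ≈ -2.2118e+8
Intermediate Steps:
F = -221180550 (F = (-15336 + (2262 + 25))*16950 = (-15336 + 2287)*16950 = -13049*16950 = -221180550)
g = 201/53 (g = 2 - 190/(-106) = 2 - 190*(-1)/106 = 2 - 1*(-95/53) = 2 + 95/53 = 201/53 ≈ 3.7925)
F + g = -221180550 + 201/53 = -11722568949/53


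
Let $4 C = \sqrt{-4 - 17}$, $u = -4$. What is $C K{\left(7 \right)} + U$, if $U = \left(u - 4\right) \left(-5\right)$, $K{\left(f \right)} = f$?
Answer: $40 + \frac{7 i \sqrt{21}}{4} \approx 40.0 + 8.0195 i$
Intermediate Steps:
$C = \frac{i \sqrt{21}}{4}$ ($C = \frac{\sqrt{-4 - 17}}{4} = \frac{\sqrt{-21}}{4} = \frac{i \sqrt{21}}{4} \approx 1.1456 i$)
$U = 40$ ($U = \left(-4 - 4\right) \left(-5\right) = \left(-8\right) \left(-5\right) = 40$)
$C K{\left(7 \right)} + U = \frac{i \sqrt{21}}{4} \cdot 7 + 40 = \frac{7 i \sqrt{21}}{4} + 40 = 40 + \frac{7 i \sqrt{21}}{4}$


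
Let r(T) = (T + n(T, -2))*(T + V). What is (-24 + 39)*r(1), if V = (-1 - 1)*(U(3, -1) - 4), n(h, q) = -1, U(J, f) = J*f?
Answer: 0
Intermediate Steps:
V = 14 (V = (-1 - 1)*(3*(-1) - 4) = -2*(-3 - 4) = -2*(-7) = 14)
r(T) = (-1 + T)*(14 + T) (r(T) = (T - 1)*(T + 14) = (-1 + T)*(14 + T))
(-24 + 39)*r(1) = (-24 + 39)*(-14 + 1**2 + 13*1) = 15*(-14 + 1 + 13) = 15*0 = 0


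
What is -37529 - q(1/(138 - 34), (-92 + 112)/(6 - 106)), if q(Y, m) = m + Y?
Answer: -19514981/520 ≈ -37529.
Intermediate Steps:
q(Y, m) = Y + m
-37529 - q(1/(138 - 34), (-92 + 112)/(6 - 106)) = -37529 - (1/(138 - 34) + (-92 + 112)/(6 - 106)) = -37529 - (1/104 + 20/(-100)) = -37529 - (1/104 + 20*(-1/100)) = -37529 - (1/104 - ⅕) = -37529 - 1*(-99/520) = -37529 + 99/520 = -19514981/520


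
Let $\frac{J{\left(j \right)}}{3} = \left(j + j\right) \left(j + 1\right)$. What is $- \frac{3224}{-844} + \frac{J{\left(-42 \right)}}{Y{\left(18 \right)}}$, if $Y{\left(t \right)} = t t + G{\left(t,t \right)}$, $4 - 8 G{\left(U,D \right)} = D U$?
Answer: $\frac{602239}{14981} \approx 40.2$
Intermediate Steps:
$G{\left(U,D \right)} = \frac{1}{2} - \frac{D U}{8}$
$J{\left(j \right)} = 6 j \left(1 + j\right)$ ($J{\left(j \right)} = 3 \left(j + j\right) \left(j + 1\right) = 3 \cdot 2 j \left(1 + j\right) = 6 j \left(1 + j\right)$)
$Y{\left(t \right)} = \frac{1}{2} + \frac{7 t^{2}}{8}$ ($Y{\left(t \right)} = t t - \left(- \frac{1}{2} + \frac{t t}{8}\right) = t^{2} - \left(- \frac{1}{2} + \frac{t^{2}}{8}\right) = \frac{1}{2} + \frac{7 t^{2}}{8}$)
$- \frac{3224}{-844} + \frac{J{\left(-42 \right)}}{Y{\left(18 \right)}} = - \frac{3224}{-844} + \frac{6 \left(-42\right) \left(1 - 42\right)}{\frac{1}{2} + \frac{7 \cdot 18^{2}}{8}} = \left(-3224\right) \left(- \frac{1}{844}\right) + \frac{6 \left(-42\right) \left(-41\right)}{\frac{1}{2} + \frac{7}{8} \cdot 324} = \frac{806}{211} + \frac{10332}{\frac{1}{2} + \frac{567}{2}} = \frac{806}{211} + \frac{10332}{284} = \frac{806}{211} + 10332 \cdot \frac{1}{284} = \frac{806}{211} + \frac{2583}{71} = \frac{602239}{14981}$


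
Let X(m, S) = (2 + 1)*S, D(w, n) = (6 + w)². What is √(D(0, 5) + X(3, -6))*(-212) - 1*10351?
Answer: -10351 - 636*√2 ≈ -11250.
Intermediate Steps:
X(m, S) = 3*S
√(D(0, 5) + X(3, -6))*(-212) - 1*10351 = √((6 + 0)² + 3*(-6))*(-212) - 1*10351 = √(6² - 18)*(-212) - 10351 = √(36 - 18)*(-212) - 10351 = √18*(-212) - 10351 = (3*√2)*(-212) - 10351 = -636*√2 - 10351 = -10351 - 636*√2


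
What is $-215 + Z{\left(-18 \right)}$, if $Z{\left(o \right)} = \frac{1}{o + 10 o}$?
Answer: $- \frac{42571}{198} \approx -215.01$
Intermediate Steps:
$Z{\left(o \right)} = \frac{1}{11 o}$
$-215 + Z{\left(-18 \right)} = -215 + \frac{1}{11 \left(-18\right)} = -215 + \frac{1}{11} \left(- \frac{1}{18}\right) = -215 - \frac{1}{198} = - \frac{42571}{198}$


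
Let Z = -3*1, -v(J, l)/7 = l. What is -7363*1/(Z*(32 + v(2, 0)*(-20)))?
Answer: 7363/96 ≈ 76.698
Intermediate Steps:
v(J, l) = -7*l
Z = -3
-7363*1/(Z*(32 + v(2, 0)*(-20))) = -7363*(-1/(3*(32 - 7*0*(-20)))) = -7363*(-1/(3*(32 + 0*(-20)))) = -7363*(-1/(3*(32 + 0))) = -7363/((-3*32)) = -7363/(-96) = -7363*(-1/96) = 7363/96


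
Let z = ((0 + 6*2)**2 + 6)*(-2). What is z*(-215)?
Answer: 64500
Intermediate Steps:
z = -300 (z = ((0 + 12)**2 + 6)*(-2) = (12**2 + 6)*(-2) = (144 + 6)*(-2) = 150*(-2) = -300)
z*(-215) = -300*(-215) = 64500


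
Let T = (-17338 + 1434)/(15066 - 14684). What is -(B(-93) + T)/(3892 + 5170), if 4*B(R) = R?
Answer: 49571/6923368 ≈ 0.0071600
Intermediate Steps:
T = -7952/191 (T = -15904/382 = -15904*1/382 = -7952/191 ≈ -41.633)
B(R) = R/4
-(B(-93) + T)/(3892 + 5170) = -((1/4)*(-93) - 7952/191)/(3892 + 5170) = -(-93/4 - 7952/191)/9062 = -(-49571)/(764*9062) = -1*(-49571/6923368) = 49571/6923368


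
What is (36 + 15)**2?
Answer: 2601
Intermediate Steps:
(36 + 15)**2 = 51**2 = 2601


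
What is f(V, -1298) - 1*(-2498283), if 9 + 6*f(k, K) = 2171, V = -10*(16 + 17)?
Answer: 7495930/3 ≈ 2.4986e+6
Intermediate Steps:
V = -330 (V = -10*33 = -330)
f(k, K) = 1081/3 (f(k, K) = -3/2 + (⅙)*2171 = -3/2 + 2171/6 = 1081/3)
f(V, -1298) - 1*(-2498283) = 1081/3 - 1*(-2498283) = 1081/3 + 2498283 = 7495930/3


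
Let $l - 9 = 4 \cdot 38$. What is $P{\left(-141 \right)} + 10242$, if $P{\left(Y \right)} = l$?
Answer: $10403$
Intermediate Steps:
$l = 161$ ($l = 9 + 4 \cdot 38 = 9 + 152 = 161$)
$P{\left(Y \right)} = 161$
$P{\left(-141 \right)} + 10242 = 161 + 10242 = 10403$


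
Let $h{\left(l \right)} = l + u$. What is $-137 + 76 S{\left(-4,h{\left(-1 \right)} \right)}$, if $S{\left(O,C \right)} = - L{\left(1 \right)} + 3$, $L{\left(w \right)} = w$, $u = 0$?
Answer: $15$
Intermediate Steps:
$h{\left(l \right)} = l$ ($h{\left(l \right)} = l + 0 = l$)
$S{\left(O,C \right)} = 2$ ($S{\left(O,C \right)} = \left(-1\right) 1 + 3 = -1 + 3 = 2$)
$-137 + 76 S{\left(-4,h{\left(-1 \right)} \right)} = -137 + 76 \cdot 2 = -137 + 152 = 15$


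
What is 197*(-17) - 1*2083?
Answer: -5432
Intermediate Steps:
197*(-17) - 1*2083 = -3349 - 2083 = -5432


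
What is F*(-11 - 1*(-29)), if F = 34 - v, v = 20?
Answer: 252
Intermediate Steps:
F = 14 (F = 34 - 1*20 = 34 - 20 = 14)
F*(-11 - 1*(-29)) = 14*(-11 - 1*(-29)) = 14*(-11 + 29) = 14*18 = 252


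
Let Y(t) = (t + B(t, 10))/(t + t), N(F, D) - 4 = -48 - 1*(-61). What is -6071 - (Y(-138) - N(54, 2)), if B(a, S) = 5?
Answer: -1671037/276 ≈ -6054.5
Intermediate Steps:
N(F, D) = 17 (N(F, D) = 4 + (-48 - 1*(-61)) = 4 + (-48 + 61) = 4 + 13 = 17)
Y(t) = (5 + t)/(2*t) (Y(t) = (t + 5)/(t + t) = (5 + t)/((2*t)) = (5 + t)*(1/(2*t)) = (5 + t)/(2*t))
-6071 - (Y(-138) - N(54, 2)) = -6071 - ((½)*(5 - 138)/(-138) - 1*17) = -6071 - ((½)*(-1/138)*(-133) - 17) = -6071 - (133/276 - 17) = -6071 - 1*(-4559/276) = -6071 + 4559/276 = -1671037/276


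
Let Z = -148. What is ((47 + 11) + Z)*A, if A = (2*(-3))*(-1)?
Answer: -540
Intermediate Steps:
A = 6 (A = -6*(-1) = 6)
((47 + 11) + Z)*A = ((47 + 11) - 148)*6 = (58 - 148)*6 = -90*6 = -540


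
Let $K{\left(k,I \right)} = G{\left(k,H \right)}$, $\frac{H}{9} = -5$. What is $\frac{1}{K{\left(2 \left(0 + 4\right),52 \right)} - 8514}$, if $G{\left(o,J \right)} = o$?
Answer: $- \frac{1}{8506} \approx -0.00011756$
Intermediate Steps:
$H = -45$ ($H = 9 \left(-5\right) = -45$)
$K{\left(k,I \right)} = k$
$\frac{1}{K{\left(2 \left(0 + 4\right),52 \right)} - 8514} = \frac{1}{2 \left(0 + 4\right) - 8514} = \frac{1}{2 \cdot 4 - 8514} = \frac{1}{8 - 8514} = \frac{1}{-8506} = - \frac{1}{8506}$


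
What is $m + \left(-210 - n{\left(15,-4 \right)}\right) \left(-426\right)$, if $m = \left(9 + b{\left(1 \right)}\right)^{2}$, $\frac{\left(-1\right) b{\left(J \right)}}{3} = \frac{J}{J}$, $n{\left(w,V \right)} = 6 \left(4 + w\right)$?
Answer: $138060$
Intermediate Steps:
$n{\left(w,V \right)} = 24 + 6 w$
$b{\left(J \right)} = -3$ ($b{\left(J \right)} = - 3 \frac{J}{J} = \left(-3\right) 1 = -3$)
$m = 36$ ($m = \left(9 - 3\right)^{2} = 6^{2} = 36$)
$m + \left(-210 - n{\left(15,-4 \right)}\right) \left(-426\right) = 36 + \left(-210 - \left(24 + 6 \cdot 15\right)\right) \left(-426\right) = 36 + \left(-210 - \left(24 + 90\right)\right) \left(-426\right) = 36 + \left(-210 - 114\right) \left(-426\right) = 36 - -138024 = 36 + 138024 = 138060$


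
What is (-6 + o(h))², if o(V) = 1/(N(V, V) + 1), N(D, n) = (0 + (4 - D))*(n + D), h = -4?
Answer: 143641/3969 ≈ 36.191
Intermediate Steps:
N(D, n) = (4 - D)*(D + n)
o(V) = 1/(1 - 2*V² + 8*V) (o(V) = 1/((-V² + 4*V + 4*V - V*V) + 1) = 1/((-V² + 4*V + 4*V - V²) + 1) = 1/((-2*V² + 8*V) + 1) = 1/(1 - 2*V² + 8*V))
(-6 + o(h))² = (-6 + 1/(1 - 2*(-4)² + 8*(-4)))² = (-6 + 1/(1 - 2*16 - 32))² = (-6 + 1/(1 - 32 - 32))² = (-6 + 1/(-63))² = (-6 - 1/63)² = (-379/63)² = 143641/3969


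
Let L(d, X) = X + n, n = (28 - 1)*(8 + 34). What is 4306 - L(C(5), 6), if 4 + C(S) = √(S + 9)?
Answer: 3166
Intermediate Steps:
C(S) = -4 + √(9 + S) (C(S) = -4 + √(S + 9) = -4 + √(9 + S))
n = 1134 (n = 27*42 = 1134)
L(d, X) = 1134 + X (L(d, X) = X + 1134 = 1134 + X)
4306 - L(C(5), 6) = 4306 - (1134 + 6) = 4306 - 1*1140 = 4306 - 1140 = 3166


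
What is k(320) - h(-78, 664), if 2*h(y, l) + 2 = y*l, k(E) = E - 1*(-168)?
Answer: 26385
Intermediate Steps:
k(E) = 168 + E (k(E) = E + 168 = 168 + E)
h(y, l) = -1 + l*y/2 (h(y, l) = -1 + (y*l)/2 = -1 + (l*y)/2 = -1 + l*y/2)
k(320) - h(-78, 664) = (168 + 320) - (-1 + (½)*664*(-78)) = 488 - (-1 - 25896) = 488 - 1*(-25897) = 488 + 25897 = 26385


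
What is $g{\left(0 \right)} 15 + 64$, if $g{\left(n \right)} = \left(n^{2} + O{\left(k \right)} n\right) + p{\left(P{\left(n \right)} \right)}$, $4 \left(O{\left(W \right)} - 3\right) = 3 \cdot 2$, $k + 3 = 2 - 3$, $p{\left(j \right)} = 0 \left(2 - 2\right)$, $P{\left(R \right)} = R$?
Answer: $64$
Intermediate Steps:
$p{\left(j \right)} = 0$ ($p{\left(j \right)} = 0 \cdot 0 = 0$)
$k = -4$ ($k = -3 + \left(2 - 3\right) = -3 - 1 = -4$)
$O{\left(W \right)} = \frac{9}{2}$ ($O{\left(W \right)} = 3 + \frac{3 \cdot 2}{4} = 3 + \frac{1}{4} \cdot 6 = 3 + \frac{3}{2} = \frac{9}{2}$)
$g{\left(n \right)} = n^{2} + \frac{9 n}{2}$ ($g{\left(n \right)} = \left(n^{2} + \frac{9 n}{2}\right) + 0 = n^{2} + \frac{9 n}{2}$)
$g{\left(0 \right)} 15 + 64 = \frac{1}{2} \cdot 0 \left(9 + 2 \cdot 0\right) 15 + 64 = \frac{1}{2} \cdot 0 \left(9 + 0\right) 15 + 64 = \frac{1}{2} \cdot 0 \cdot 9 \cdot 15 + 64 = 0 \cdot 15 + 64 = 0 + 64 = 64$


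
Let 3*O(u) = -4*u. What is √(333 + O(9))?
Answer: √321 ≈ 17.916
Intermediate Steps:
O(u) = -4*u/3 (O(u) = (-4*u)/3 = -4*u/3)
√(333 + O(9)) = √(333 - 4/3*9) = √(333 - 12) = √321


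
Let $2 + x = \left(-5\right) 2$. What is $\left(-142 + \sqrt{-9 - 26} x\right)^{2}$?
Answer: $15124 + 3408 i \sqrt{35} \approx 15124.0 + 20162.0 i$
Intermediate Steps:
$x = -12$ ($x = -2 - 10 = -12$)
$\left(-142 + \sqrt{-9 - 26} x\right)^{2} = \left(-142 + \sqrt{-9 - 26} \left(-12\right)\right)^{2} = \left(-142 + \sqrt{-35} \left(-12\right)\right)^{2} = \left(-142 + i \sqrt{35} \left(-12\right)\right)^{2} = \left(-142 - 12 i \sqrt{35}\right)^{2}$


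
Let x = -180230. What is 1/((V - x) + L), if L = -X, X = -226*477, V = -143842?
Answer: 1/144190 ≈ 6.9353e-6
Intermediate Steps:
X = -107802
L = 107802 (L = -1*(-107802) = 107802)
1/((V - x) + L) = 1/((-143842 - 1*(-180230)) + 107802) = 1/((-143842 + 180230) + 107802) = 1/(36388 + 107802) = 1/144190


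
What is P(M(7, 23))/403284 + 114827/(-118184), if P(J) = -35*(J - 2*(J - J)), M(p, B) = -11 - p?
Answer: -550398047/567401384 ≈ -0.97003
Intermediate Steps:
P(J) = -35*J (P(J) = -35*(J - 2*0) = -35*(J + 0) = -35*J)
P(M(7, 23))/403284 + 114827/(-118184) = -35*(-11 - 1*7)/403284 + 114827/(-118184) = -35*(-11 - 7)*(1/403284) + 114827*(-1/118184) = -35*(-18)*(1/403284) - 114827/118184 = 630*(1/403284) - 114827/118184 = 15/9602 - 114827/118184 = -550398047/567401384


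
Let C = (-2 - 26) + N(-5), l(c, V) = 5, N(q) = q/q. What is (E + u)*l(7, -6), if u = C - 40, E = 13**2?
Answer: 510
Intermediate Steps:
N(q) = 1
C = -27 (C = (-2 - 26) + 1 = -28 + 1 = -27)
E = 169
u = -67 (u = -27 - 40 = -67)
(E + u)*l(7, -6) = (169 - 67)*5 = 102*5 = 510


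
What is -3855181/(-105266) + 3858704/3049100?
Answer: 3040255680591/80241640150 ≈ 37.889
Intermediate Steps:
-3855181/(-105266) + 3858704/3049100 = -3855181*(-1/105266) + 3858704*(1/3049100) = 3855181/105266 + 964676/762275 = 3040255680591/80241640150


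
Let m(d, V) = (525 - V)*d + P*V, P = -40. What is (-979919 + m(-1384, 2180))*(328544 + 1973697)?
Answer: 2816563941641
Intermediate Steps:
m(d, V) = -40*V + d*(525 - V) (m(d, V) = (525 - V)*d - 40*V = d*(525 - V) - 40*V = -40*V + d*(525 - V))
(-979919 + m(-1384, 2180))*(328544 + 1973697) = (-979919 + (-40*2180 + 525*(-1384) - 1*2180*(-1384)))*(328544 + 1973697) = (-979919 + (-87200 - 726600 + 3017120))*2302241 = (-979919 + 2203320)*2302241 = 1223401*2302241 = 2816563941641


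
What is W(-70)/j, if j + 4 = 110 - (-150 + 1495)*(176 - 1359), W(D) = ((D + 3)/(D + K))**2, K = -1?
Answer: 4489/8021445881 ≈ 5.5962e-7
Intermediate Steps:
W(D) = (3 + D)**2/(-1 + D)**2 (W(D) = ((D + 3)/(D - 1))**2 = ((3 + D)/(-1 + D))**2 = (3 + D)**2/(-1 + D)**2)
j = 1591241 (j = -4 + (110 - (-150 + 1495)*(176 - 1359)) = -4 + (110 - 1345*(-1183)) = -4 + (110 - 1*(-1591135)) = -4 + (110 + 1591135) = -4 + 1591245 = 1591241)
W(-70)/j = ((3 - 70)**2/(-1 - 70)**2)/1591241 = ((-67)**2/(-71)**2)*(1/1591241) = ((1/5041)*4489)*(1/1591241) = (4489/5041)*(1/1591241) = 4489/8021445881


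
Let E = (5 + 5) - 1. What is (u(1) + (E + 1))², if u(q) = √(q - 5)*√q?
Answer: 96 + 40*I ≈ 96.0 + 40.0*I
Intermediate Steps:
E = 9 (E = 10 - 1 = 9)
u(q) = √q*√(-5 + q) (u(q) = √(-5 + q)*√q = √q*√(-5 + q))
(u(1) + (E + 1))² = (√1*√(-5 + 1) + (9 + 1))² = (1*√(-4) + 10)² = (1*(2*I) + 10)² = (2*I + 10)² = (10 + 2*I)²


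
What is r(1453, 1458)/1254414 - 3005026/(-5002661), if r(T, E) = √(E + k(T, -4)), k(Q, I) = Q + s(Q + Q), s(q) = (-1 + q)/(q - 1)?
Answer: 3005026/5002661 + 2*√182/627207 ≈ 0.60073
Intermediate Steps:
s(q) = 1 (s(q) = (-1 + q)/(-1 + q) = 1)
k(Q, I) = 1 + Q (k(Q, I) = Q + 1 = 1 + Q)
r(T, E) = √(1 + E + T) (r(T, E) = √(E + (1 + T)) = √(1 + E + T))
r(1453, 1458)/1254414 - 3005026/(-5002661) = √(1 + 1458 + 1453)/1254414 - 3005026/(-5002661) = √2912*(1/1254414) - 3005026*(-1/5002661) = (4*√182)*(1/1254414) + 3005026/5002661 = 2*√182/627207 + 3005026/5002661 = 3005026/5002661 + 2*√182/627207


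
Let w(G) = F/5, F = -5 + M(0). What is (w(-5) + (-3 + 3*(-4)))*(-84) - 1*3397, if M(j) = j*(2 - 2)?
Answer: -2053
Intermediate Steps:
M(j) = 0 (M(j) = j*0 = 0)
F = -5 (F = -5 + 0 = -5)
w(G) = -1 (w(G) = -5/5 = -5*⅕ = -1)
(w(-5) + (-3 + 3*(-4)))*(-84) - 1*3397 = (-1 + (-3 + 3*(-4)))*(-84) - 1*3397 = (-1 + (-3 - 12))*(-84) - 3397 = (-1 - 15)*(-84) - 3397 = -16*(-84) - 3397 = 1344 - 3397 = -2053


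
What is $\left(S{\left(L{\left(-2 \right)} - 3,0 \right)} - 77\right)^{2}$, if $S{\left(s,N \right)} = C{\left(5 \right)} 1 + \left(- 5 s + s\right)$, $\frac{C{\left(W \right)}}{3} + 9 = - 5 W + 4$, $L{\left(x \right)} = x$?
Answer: $21609$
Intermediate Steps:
$C{\left(W \right)} = -15 - 15 W$ ($C{\left(W \right)} = -27 + 3 \left(- 5 W + 4\right) = -27 + 3 \left(4 - 5 W\right) = -27 - \left(-12 + 15 W\right) = -15 - 15 W$)
$S{\left(s,N \right)} = -90 - 4 s$ ($S{\left(s,N \right)} = \left(-15 - 75\right) 1 + \left(- 5 s + s\right) = \left(-15 - 75\right) 1 - 4 s = \left(-90\right) 1 - 4 s = -90 - 4 s$)
$\left(S{\left(L{\left(-2 \right)} - 3,0 \right)} - 77\right)^{2} = \left(\left(-90 - 4 \left(-2 - 3\right)\right) - 77\right)^{2} = \left(\left(-90 - -20\right) - 77\right)^{2} = \left(\left(-90 + 20\right) - 77\right)^{2} = \left(-70 - 77\right)^{2} = \left(-147\right)^{2} = 21609$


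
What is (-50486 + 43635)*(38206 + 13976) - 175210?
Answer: -357674092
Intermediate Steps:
(-50486 + 43635)*(38206 + 13976) - 175210 = -6851*52182 - 175210 = -357498882 - 175210 = -357674092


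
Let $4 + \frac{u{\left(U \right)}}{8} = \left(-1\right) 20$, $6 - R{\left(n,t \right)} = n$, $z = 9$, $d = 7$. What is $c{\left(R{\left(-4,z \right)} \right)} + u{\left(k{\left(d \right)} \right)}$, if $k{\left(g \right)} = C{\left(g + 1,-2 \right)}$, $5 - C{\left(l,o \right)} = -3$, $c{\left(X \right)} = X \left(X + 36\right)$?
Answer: $268$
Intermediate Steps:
$R{\left(n,t \right)} = 6 - n$
$c{\left(X \right)} = X \left(36 + X\right)$
$C{\left(l,o \right)} = 8$ ($C{\left(l,o \right)} = 5 - -3 = 5 + 3 = 8$)
$k{\left(g \right)} = 8$
$u{\left(U \right)} = -192$ ($u{\left(U \right)} = -32 + 8 \left(\left(-1\right) 20\right) = -32 + 8 \left(-20\right) = -32 - 160 = -192$)
$c{\left(R{\left(-4,z \right)} \right)} + u{\left(k{\left(d \right)} \right)} = \left(6 - -4\right) \left(36 + \left(6 - -4\right)\right) - 192 = \left(6 + 4\right) \left(36 + \left(6 + 4\right)\right) - 192 = 10 \left(36 + 10\right) - 192 = 10 \cdot 46 - 192 = 460 - 192 = 268$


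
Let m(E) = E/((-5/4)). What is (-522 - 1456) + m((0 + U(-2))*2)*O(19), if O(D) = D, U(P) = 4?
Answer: -10498/5 ≈ -2099.6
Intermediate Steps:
m(E) = -4*E/5 (m(E) = E/((-5*1/4)) = E/(-5/4) = E*(-4/5) = -4*E/5)
(-522 - 1456) + m((0 + U(-2))*2)*O(19) = (-522 - 1456) - 4*(0 + 4)*2/5*19 = -1978 - 16*2/5*19 = -1978 - 4/5*8*19 = -1978 - 32/5*19 = -1978 - 608/5 = -10498/5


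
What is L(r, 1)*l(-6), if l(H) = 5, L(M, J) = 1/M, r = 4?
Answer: 5/4 ≈ 1.2500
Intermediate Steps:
L(r, 1)*l(-6) = 5/4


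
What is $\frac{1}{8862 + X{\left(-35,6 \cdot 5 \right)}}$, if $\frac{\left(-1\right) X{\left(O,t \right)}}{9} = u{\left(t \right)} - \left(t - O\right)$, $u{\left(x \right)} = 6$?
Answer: $\frac{1}{9393} \approx 0.00010646$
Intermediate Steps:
$X{\left(O,t \right)} = -54 - 9 O + 9 t$ ($X{\left(O,t \right)} = - 9 \left(6 - \left(t - O\right)\right) = - 9 \left(6 + \left(O - t\right)\right) = - 9 \left(6 + O - t\right) = -54 - 9 O + 9 t$)
$\frac{1}{8862 + X{\left(-35,6 \cdot 5 \right)}} = \frac{1}{8862 - \left(-261 - 54 \cdot 5\right)} = \frac{1}{8862 + \left(-54 + 315 + 9 \cdot 30\right)} = \frac{1}{8862 + \left(-54 + 315 + 270\right)} = \frac{1}{8862 + 531} = \frac{1}{9393}$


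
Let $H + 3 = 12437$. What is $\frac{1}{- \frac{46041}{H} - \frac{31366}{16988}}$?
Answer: $- \frac{26403599}{146518669} \approx -0.18021$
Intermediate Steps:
$H = 12434$ ($H = -3 + 12437 = 12434$)
$\frac{1}{- \frac{46041}{H} - \frac{31366}{16988}} = \frac{1}{- \frac{46041}{12434} - \frac{31366}{16988}} = \frac{1}{\left(-46041\right) \frac{1}{12434} - \frac{15683}{8494}} = \frac{1}{- \frac{46041}{12434} - \frac{15683}{8494}} = \frac{1}{- \frac{146518669}{26403599}} = - \frac{26403599}{146518669}$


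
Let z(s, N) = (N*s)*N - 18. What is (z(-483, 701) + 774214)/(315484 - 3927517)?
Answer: 236572487/3612033 ≈ 65.496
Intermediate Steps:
z(s, N) = -18 + s*N² (z(s, N) = s*N² - 18 = -18 + s*N²)
(z(-483, 701) + 774214)/(315484 - 3927517) = ((-18 - 483*701²) + 774214)/(315484 - 3927517) = ((-18 - 483*491401) + 774214)/(-3612033) = ((-18 - 237346683) + 774214)*(-1/3612033) = (-237346701 + 774214)*(-1/3612033) = -236572487*(-1/3612033) = 236572487/3612033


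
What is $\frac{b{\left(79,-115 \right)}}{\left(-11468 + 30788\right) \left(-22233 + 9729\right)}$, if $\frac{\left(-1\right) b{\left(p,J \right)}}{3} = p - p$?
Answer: $0$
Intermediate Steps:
$b{\left(p,J \right)} = 0$ ($b{\left(p,J \right)} = - 3 \left(p - p\right) = \left(-3\right) 0 = 0$)
$\frac{b{\left(79,-115 \right)}}{\left(-11468 + 30788\right) \left(-22233 + 9729\right)} = \frac{0}{\left(-11468 + 30788\right) \left(-22233 + 9729\right)} = \frac{0}{19320 \left(-12504\right)} = \frac{0}{-241577280} = 0 \left(- \frac{1}{241577280}\right) = 0$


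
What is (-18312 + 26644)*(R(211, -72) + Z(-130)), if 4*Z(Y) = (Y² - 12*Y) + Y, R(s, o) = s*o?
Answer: -88398354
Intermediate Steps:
R(s, o) = o*s
Z(Y) = -11*Y/4 + Y²/4 (Z(Y) = ((Y² - 12*Y) + Y)/4 = (Y² - 11*Y)/4 = -11*Y/4 + Y²/4)
(-18312 + 26644)*(R(211, -72) + Z(-130)) = (-18312 + 26644)*(-72*211 + (¼)*(-130)*(-11 - 130)) = 8332*(-15192 + (¼)*(-130)*(-141)) = 8332*(-15192 + 9165/2) = 8332*(-21219/2) = -88398354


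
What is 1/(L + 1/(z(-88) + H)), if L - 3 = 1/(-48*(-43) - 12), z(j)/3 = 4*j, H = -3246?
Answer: 490428/1471409 ≈ 0.33330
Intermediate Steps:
z(j) = 12*j (z(j) = 3*(4*j) = 12*j)
L = 6157/2052 (L = 3 + 1/(-48*(-43) - 12) = 3 + 1/(2064 - 12) = 3 + 1/2052 = 6157/2052 ≈ 3.0005)
1/(L + 1/(z(-88) + H)) = 1/(6157/2052 + 1/(12*(-88) - 3246)) = 1/(6157/2052 + 1/(-1056 - 3246)) = 1/(6157/2052 + 1/(-4302)) = 1/(6157/2052 - 1/4302) = 1/(1471409/490428) = 490428/1471409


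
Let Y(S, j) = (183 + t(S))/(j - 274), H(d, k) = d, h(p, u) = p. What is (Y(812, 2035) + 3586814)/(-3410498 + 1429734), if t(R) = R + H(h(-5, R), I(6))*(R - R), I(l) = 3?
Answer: -6316380449/3488125404 ≈ -1.8108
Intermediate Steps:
t(R) = R (t(R) = R - 5*(R - R) = R - 5*0 = R + 0 = R)
Y(S, j) = (183 + S)/(-274 + j) (Y(S, j) = (183 + S)/(j - 274) = (183 + S)/(-274 + j))
(Y(812, 2035) + 3586814)/(-3410498 + 1429734) = ((183 + 812)/(-274 + 2035) + 3586814)/(-3410498 + 1429734) = (995/1761 + 3586814)/(-1980764) = ((1/1761)*995 + 3586814)*(-1/1980764) = (995/1761 + 3586814)*(-1/1980764) = (6316380449/1761)*(-1/1980764) = -6316380449/3488125404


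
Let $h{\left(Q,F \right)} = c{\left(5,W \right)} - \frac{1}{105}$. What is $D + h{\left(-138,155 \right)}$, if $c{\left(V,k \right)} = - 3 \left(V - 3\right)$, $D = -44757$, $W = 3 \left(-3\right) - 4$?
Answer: $- \frac{4700116}{105} \approx -44763.0$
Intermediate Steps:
$W = -13$ ($W = -9 - 4 = -13$)
$c{\left(V,k \right)} = 9 - 3 V$ ($c{\left(V,k \right)} = - 3 \left(-3 + V\right) = 9 - 3 V$)
$h{\left(Q,F \right)} = - \frac{631}{105}$ ($h{\left(Q,F \right)} = \left(9 - 15\right) - \frac{1}{105} = -6 - \frac{1}{105} = - \frac{631}{105}$)
$D + h{\left(-138,155 \right)} = -44757 - \frac{631}{105} = - \frac{4700116}{105}$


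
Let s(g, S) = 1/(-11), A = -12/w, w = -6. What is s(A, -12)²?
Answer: 1/121 ≈ 0.0082645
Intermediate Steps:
A = 2 (A = -12/(-6) = -12*(-⅙) = 2)
s(g, S) = -1/11
s(A, -12)² = (-1/11)² = 1/121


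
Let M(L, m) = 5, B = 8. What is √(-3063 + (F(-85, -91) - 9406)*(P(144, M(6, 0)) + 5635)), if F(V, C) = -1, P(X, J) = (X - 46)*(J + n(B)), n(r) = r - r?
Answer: I*√57620938 ≈ 7590.8*I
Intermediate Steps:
n(r) = 0
P(X, J) = J*(-46 + X) (P(X, J) = (X - 46)*(J + 0) = (-46 + X)*J = J*(-46 + X))
√(-3063 + (F(-85, -91) - 9406)*(P(144, M(6, 0)) + 5635)) = √(-3063 + (-1 - 9406)*(5*(-46 + 144) + 5635)) = √(-3063 - 9407*(5*98 + 5635)) = √(-3063 - 9407*(490 + 5635)) = √(-3063 - 9407*6125) = √(-3063 - 57617875) = √(-57620938) = I*√57620938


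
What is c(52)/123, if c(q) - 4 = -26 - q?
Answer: -74/123 ≈ -0.60163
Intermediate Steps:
c(q) = -22 - q (c(q) = 4 + (-26 - q) = -22 - q)
c(52)/123 = (-22 - 1*52)/123 = (-22 - 52)*(1/123) = -74*1/123 = -74/123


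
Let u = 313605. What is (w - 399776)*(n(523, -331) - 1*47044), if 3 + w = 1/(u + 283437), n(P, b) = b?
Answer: 11307694944842875/597042 ≈ 1.8940e+10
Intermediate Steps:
w = -1791125/597042 (w = -3 + 1/(313605 + 283437) = -3 + 1/597042 = -1791125/597042 ≈ -3.0000)
(w - 399776)*(n(523, -331) - 1*47044) = (-1791125/597042 - 399776)*(-331 - 1*47044) = -238684853717*(-331 - 47044)/597042 = -238684853717/597042*(-47375) = 11307694944842875/597042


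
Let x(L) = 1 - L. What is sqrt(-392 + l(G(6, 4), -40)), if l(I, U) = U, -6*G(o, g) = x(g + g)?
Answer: 12*I*sqrt(3) ≈ 20.785*I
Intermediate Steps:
G(o, g) = -1/6 + g/3 (G(o, g) = -(1 - (g + g))/6 = -(1 - 2*g)/6 = -1/6 + g/3)
sqrt(-392 + l(G(6, 4), -40)) = sqrt(-392 - 40) = sqrt(-432) = 12*I*sqrt(3)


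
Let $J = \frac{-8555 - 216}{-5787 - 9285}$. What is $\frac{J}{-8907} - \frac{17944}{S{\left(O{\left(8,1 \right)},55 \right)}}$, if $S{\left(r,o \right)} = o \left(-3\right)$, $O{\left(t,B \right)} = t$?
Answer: $\frac{802971410587}{7383546720} \approx 108.75$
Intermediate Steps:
$J = \frac{8771}{15072}$ ($J = - \frac{8771}{-15072} = \left(-8771\right) \left(- \frac{1}{15072}\right) = \frac{8771}{15072} \approx 0.58194$)
$S{\left(r,o \right)} = - 3 o$
$\frac{J}{-8907} - \frac{17944}{S{\left(O{\left(8,1 \right)},55 \right)}} = \frac{8771}{15072 \left(-8907\right)} - \frac{17944}{\left(-3\right) 55} = \frac{8771}{15072} \left(- \frac{1}{8907}\right) - \frac{17944}{-165} = - \frac{8771}{134246304} - - \frac{17944}{165} = - \frac{8771}{134246304} + \frac{17944}{165} = \frac{802971410587}{7383546720}$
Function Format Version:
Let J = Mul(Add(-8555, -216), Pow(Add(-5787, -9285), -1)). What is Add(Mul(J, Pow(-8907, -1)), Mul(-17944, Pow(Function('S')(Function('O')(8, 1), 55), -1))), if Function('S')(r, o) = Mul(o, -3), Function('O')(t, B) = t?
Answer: Rational(802971410587, 7383546720) ≈ 108.75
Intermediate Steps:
J = Rational(8771, 15072) (J = Mul(-8771, Pow(-15072, -1)) = Mul(-8771, Rational(-1, 15072)) = Rational(8771, 15072) ≈ 0.58194)
Function('S')(r, o) = Mul(-3, o)
Add(Mul(J, Pow(-8907, -1)), Mul(-17944, Pow(Function('S')(Function('O')(8, 1), 55), -1))) = Add(Mul(Rational(8771, 15072), Pow(-8907, -1)), Mul(-17944, Pow(Mul(-3, 55), -1))) = Add(Mul(Rational(8771, 15072), Rational(-1, 8907)), Mul(-17944, Pow(-165, -1))) = Add(Rational(-8771, 134246304), Mul(-17944, Rational(-1, 165))) = Add(Rational(-8771, 134246304), Rational(17944, 165)) = Rational(802971410587, 7383546720)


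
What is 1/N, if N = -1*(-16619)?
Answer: 1/16619 ≈ 6.0172e-5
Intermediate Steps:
N = 16619
1/N = 1/16619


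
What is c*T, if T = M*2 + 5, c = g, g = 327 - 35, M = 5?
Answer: 4380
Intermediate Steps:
g = 292
c = 292
T = 15 (T = 5*2 + 5 = 10 + 5 = 15)
c*T = 292*15 = 4380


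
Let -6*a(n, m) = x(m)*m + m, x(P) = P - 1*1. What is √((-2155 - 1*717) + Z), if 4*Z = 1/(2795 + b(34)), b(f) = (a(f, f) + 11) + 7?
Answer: I*√709904624065/15722 ≈ 53.591*I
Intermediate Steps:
x(P) = -1 + P (x(P) = P - 1 = -1 + P)
a(n, m) = -m/6 - m*(-1 + m)/6 (a(n, m) = -((-1 + m)*m + m)/6 = -(m*(-1 + m) + m)/6 = -(m + m*(-1 + m))/6 = -m/6 - m*(-1 + m)/6)
b(f) = 18 - f²/6 (b(f) = (-f²/6 + 11) + 7 = (11 - f²/6) + 7 = 18 - f²/6)
Z = 3/31444 (Z = 1/(4*(2795 + (18 - ⅙*34²))) = 1/(4*(2795 + (18 - ⅙*1156))) = 1/(4*(2795 + (18 - 578/3))) = 1/(4*(2795 - 524/3)) = 1/(4*(7861/3)) = (¼)*(3/7861) = 3/31444 ≈ 9.5408e-5)
√((-2155 - 1*717) + Z) = √((-2155 - 1*717) + 3/31444) = √((-2155 - 717) + 3/31444) = √(-2872 + 3/31444) = √(-90307165/31444) = I*√709904624065/15722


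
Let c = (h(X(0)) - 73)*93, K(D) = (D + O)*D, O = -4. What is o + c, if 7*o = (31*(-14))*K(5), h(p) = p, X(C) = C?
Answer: -7099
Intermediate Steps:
K(D) = D*(-4 + D) (K(D) = (D - 4)*D = (-4 + D)*D = D*(-4 + D))
c = -6789 (c = (0 - 73)*93 = -73*93 = -6789)
o = -310 (o = ((31*(-14))*(5*(-4 + 5)))/7 = (-2170)/7 = (-434*5)/7 = (⅐)*(-2170) = -310)
o + c = -310 - 6789 = -7099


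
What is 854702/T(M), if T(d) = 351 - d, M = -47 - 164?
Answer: 427351/281 ≈ 1520.8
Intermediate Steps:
M = -211
854702/T(M) = 854702/(351 - 1*(-211)) = 854702/(351 + 211) = 854702/562 = 854702*(1/562) = 427351/281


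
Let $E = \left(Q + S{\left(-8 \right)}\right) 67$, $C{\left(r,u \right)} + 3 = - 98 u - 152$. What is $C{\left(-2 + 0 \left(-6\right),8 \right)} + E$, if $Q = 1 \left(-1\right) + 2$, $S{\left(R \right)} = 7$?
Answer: $-403$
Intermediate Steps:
$C{\left(r,u \right)} = -155 - 98 u$ ($C{\left(r,u \right)} = -3 - \left(152 + 98 u\right) = -155 - 98 u$)
$Q = 1$ ($Q = -1 + 2 = 1$)
$E = 536$ ($E = \left(1 + 7\right) 67 = 8 \cdot 67 = 536$)
$C{\left(-2 + 0 \left(-6\right),8 \right)} + E = \left(-155 - 784\right) + 536 = -939 + 536 = -403$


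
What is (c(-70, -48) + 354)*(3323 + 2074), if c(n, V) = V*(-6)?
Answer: 3464874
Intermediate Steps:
c(n, V) = -6*V
(c(-70, -48) + 354)*(3323 + 2074) = (-6*(-48) + 354)*(3323 + 2074) = (288 + 354)*5397 = 642*5397 = 3464874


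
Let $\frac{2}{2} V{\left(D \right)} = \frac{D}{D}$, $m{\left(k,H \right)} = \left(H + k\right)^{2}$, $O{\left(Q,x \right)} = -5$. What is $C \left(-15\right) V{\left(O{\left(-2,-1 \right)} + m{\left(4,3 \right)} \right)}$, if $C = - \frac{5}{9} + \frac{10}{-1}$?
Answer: $\frac{475}{3} \approx 158.33$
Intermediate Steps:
$C = - \frac{95}{9}$ ($C = \left(-5\right) \frac{1}{9} + 10 \left(-1\right) = - \frac{5}{9} - 10 = - \frac{95}{9} \approx -10.556$)
$V{\left(D \right)} = 1$ ($V{\left(D \right)} = \frac{D}{D} = 1$)
$C \left(-15\right) V{\left(O{\left(-2,-1 \right)} + m{\left(4,3 \right)} \right)} = \left(- \frac{95}{9}\right) \left(-15\right) 1 = \frac{475}{3} \cdot 1 = \frac{475}{3}$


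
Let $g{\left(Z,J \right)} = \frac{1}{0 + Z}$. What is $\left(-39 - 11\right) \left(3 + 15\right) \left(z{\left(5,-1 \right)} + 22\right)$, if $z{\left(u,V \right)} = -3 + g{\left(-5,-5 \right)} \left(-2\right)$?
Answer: $-17460$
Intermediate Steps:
$g{\left(Z,J \right)} = \frac{1}{Z}$
$z{\left(u,V \right)} = - \frac{13}{5}$ ($z{\left(u,V \right)} = -3 + \frac{1}{-5} \left(-2\right) = -3 - - \frac{2}{5} = -3 + \frac{2}{5} = - \frac{13}{5}$)
$\left(-39 - 11\right) \left(3 + 15\right) \left(z{\left(5,-1 \right)} + 22\right) = \left(-39 - 11\right) \left(3 + 15\right) \left(- \frac{13}{5} + 22\right) = \left(-39 + \left(-21 + 10\right)\right) 18 \cdot \frac{97}{5} = \left(-39 - 11\right) \frac{1746}{5} = \left(-50\right) \frac{1746}{5} = -17460$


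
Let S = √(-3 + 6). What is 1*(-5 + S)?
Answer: -5 + √3 ≈ -3.2679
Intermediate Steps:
S = √3 ≈ 1.7320
1*(-5 + S) = 1*(-5 + √3) = -5 + √3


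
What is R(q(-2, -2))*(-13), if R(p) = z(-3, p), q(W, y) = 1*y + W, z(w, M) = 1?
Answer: -13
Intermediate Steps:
q(W, y) = W + y (q(W, y) = y + W = W + y)
R(p) = 1
R(q(-2, -2))*(-13) = 1*(-13) = -13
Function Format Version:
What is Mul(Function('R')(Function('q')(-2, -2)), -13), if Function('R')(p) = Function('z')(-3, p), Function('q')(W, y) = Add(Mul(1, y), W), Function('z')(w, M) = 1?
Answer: -13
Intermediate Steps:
Function('q')(W, y) = Add(W, y) (Function('q')(W, y) = Add(y, W) = Add(W, y))
Function('R')(p) = 1
Mul(Function('R')(Function('q')(-2, -2)), -13) = Mul(1, -13) = -13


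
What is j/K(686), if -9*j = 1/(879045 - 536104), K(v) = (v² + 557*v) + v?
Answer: -1/2633943261096 ≈ -3.7966e-13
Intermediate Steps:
K(v) = v² + 558*v
j = -1/3086469 (j = -1/(9*(879045 - 536104)) = -⅑/342941 = -⅑*1/342941 = -1/3086469 ≈ -3.2399e-7)
j/K(686) = -1/(686*(558 + 686))/3086469 = -1/(3086469*(686*1244)) = -1/3086469/853384 = -1/3086469*1/853384 = -1/2633943261096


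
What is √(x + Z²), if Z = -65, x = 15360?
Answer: √19585 ≈ 139.95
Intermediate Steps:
√(x + Z²) = √(15360 + (-65)²) = √(15360 + 4225) = √19585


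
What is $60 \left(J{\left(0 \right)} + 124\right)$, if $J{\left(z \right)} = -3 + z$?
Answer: $7260$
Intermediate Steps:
$60 \left(J{\left(0 \right)} + 124\right) = 60 \left(\left(-3 + 0\right) + 124\right) = 60 \left(-3 + 124\right) = 60 \cdot 121 = 7260$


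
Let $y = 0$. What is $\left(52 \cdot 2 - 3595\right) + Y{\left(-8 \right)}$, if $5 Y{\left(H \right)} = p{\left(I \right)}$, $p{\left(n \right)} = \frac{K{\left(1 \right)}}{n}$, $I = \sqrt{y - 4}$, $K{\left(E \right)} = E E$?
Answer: $-3491 - \frac{i}{10} \approx -3491.0 - 0.1 i$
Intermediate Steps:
$K{\left(E \right)} = E^{2}$
$I = 2 i$ ($I = \sqrt{0 - 4} = \sqrt{-4} = 2 i \approx 2.0 i$)
$p{\left(n \right)} = \frac{1}{n}$ ($p{\left(n \right)} = \frac{1^{2}}{n} = 1 \frac{1}{n} = \frac{1}{n}$)
$Y{\left(H \right)} = - \frac{i}{10}$ ($Y{\left(H \right)} = \frac{1}{5 \cdot 2 i} = \frac{\left(- \frac{1}{2}\right) i}{5} = - \frac{i}{10}$)
$\left(52 \cdot 2 - 3595\right) + Y{\left(-8 \right)} = \left(52 \cdot 2 - 3595\right) - \frac{i}{10} = \left(104 - 3595\right) - \frac{i}{10} = -3491 - \frac{i}{10}$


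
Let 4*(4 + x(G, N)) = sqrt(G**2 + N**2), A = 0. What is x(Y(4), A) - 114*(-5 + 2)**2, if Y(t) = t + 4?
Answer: -1028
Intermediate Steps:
Y(t) = 4 + t
x(G, N) = -4 + sqrt(G**2 + N**2)/4
x(Y(4), A) - 114*(-5 + 2)**2 = (-4 + sqrt((4 + 4)**2 + 0**2)/4) - 114*(-5 + 2)**2 = (-4 + sqrt(8**2 + 0)/4) - 114*(-3)**2 = (-4 + sqrt(64 + 0)/4) - 114*9 = (-4 + sqrt(64)/4) - 1026 = (-4 + (1/4)*8) - 1026 = (-4 + 2) - 1026 = -2 - 1026 = -1028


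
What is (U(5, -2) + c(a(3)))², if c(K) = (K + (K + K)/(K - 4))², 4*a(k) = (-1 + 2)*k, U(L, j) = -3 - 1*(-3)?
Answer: 50625/7311616 ≈ 0.0069239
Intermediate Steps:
U(L, j) = 0 (U(L, j) = -3 + 3 = 0)
a(k) = k/4 (a(k) = ((-1 + 2)*k)/4 = (1*k)/4 = k/4)
c(K) = (K + 2*K/(-4 + K))² (c(K) = (K + (2*K)/(-4 + K))² = (K + 2*K/(-4 + K))²)
(U(5, -2) + c(a(3)))² = (0 + ((¼)*3)²*(-2 + (¼)*3)²/(-4 + (¼)*3)²)² = (0 + (¾)²*(-2 + ¾)²/(-4 + ¾)²)² = (0 + 9*(-5/4)²/(16*(-13/4)²))² = (0 + (9/16)*(16/169)*(25/16))² = (0 + 225/2704)² = (225/2704)² = 50625/7311616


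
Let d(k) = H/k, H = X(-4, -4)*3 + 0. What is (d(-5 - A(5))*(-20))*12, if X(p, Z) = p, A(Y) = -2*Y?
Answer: 576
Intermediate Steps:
H = -12 (H = -4*3 + 0 = -12 + 0 = -12)
d(k) = -12/k
(d(-5 - A(5))*(-20))*12 = (-12/(-5 - (-2)*5)*(-20))*12 = (-12/(-5 - 1*(-10))*(-20))*12 = (-12/(-5 + 10)*(-20))*12 = (-12/5*(-20))*12 = (-12*1/5*(-20))*12 = -12/5*(-20)*12 = 48*12 = 576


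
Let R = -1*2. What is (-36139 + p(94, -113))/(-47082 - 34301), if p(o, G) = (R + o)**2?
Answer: 27675/81383 ≈ 0.34006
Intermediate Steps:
R = -2
p(o, G) = (-2 + o)**2
(-36139 + p(94, -113))/(-47082 - 34301) = (-36139 + (-2 + 94)**2)/(-47082 - 34301) = (-36139 + 92**2)/(-81383) = (-36139 + 8464)*(-1/81383) = -27675*(-1/81383) = 27675/81383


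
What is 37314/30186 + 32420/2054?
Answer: 751619/44161 ≈ 17.020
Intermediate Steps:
37314/30186 + 32420/2054 = 37314*(1/30186) + 32420*(1/2054) = 691/559 + 16210/1027 = 751619/44161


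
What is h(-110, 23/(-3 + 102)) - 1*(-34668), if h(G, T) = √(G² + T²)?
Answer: 34668 + √118592629/99 ≈ 34778.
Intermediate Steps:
h(-110, 23/(-3 + 102)) - 1*(-34668) = √((-110)² + (23/(-3 + 102))²) - 1*(-34668) = √(12100 + (23/99)²) + 34668 = √(12100 + 529/9801) + 34668 = √(118592629/9801) + 34668 = √118592629/99 + 34668 = 34668 + √118592629/99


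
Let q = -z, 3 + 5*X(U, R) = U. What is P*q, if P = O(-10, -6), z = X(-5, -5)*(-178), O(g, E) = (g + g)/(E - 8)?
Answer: -2848/7 ≈ -406.86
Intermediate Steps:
X(U, R) = -⅗ + U/5
O(g, E) = 2*g/(-8 + E) (O(g, E) = (2*g)/(-8 + E) = 2*g/(-8 + E))
z = 1424/5 (z = (-⅗ + (⅕)*(-5))*(-178) = (-⅗ - 1)*(-178) = -8/5*(-178) = 1424/5 ≈ 284.80)
P = 10/7 (P = 2*(-10)/(-8 - 6) = 2*(-10)/(-14) = 2*(-10)*(-1/14) = 10/7 ≈ 1.4286)
q = -1424/5 (q = -1*1424/5 = -1424/5 ≈ -284.80)
P*q = (10/7)*(-1424/5) = -2848/7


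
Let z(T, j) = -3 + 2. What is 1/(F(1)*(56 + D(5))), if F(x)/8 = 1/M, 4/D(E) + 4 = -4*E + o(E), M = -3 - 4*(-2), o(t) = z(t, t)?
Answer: 125/11168 ≈ 0.011193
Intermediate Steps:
z(T, j) = -1
o(t) = -1
M = 5 (M = -3 + 8 = 5)
D(E) = 4/(-5 - 4*E) (D(E) = 4/(-4 + (-4*E - 1)) = 4/(-4 + (-1 - 4*E)) = 4/(-5 - 4*E))
F(x) = 8/5
1/(F(1)*(56 + D(5))) = 1/(8*(56 - 4/(5 + 4*5))/5) = 1/(8*(56 - 4/(5 + 20))/5) = 1/(8*(56 - 4/25)/5) = 1/((8/5)*(1396/25)) = 1/(11168/125) = 125/11168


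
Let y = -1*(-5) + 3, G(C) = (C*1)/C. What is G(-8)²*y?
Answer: 8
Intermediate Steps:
G(C) = 1 (G(C) = C/C = 1)
y = 8 (y = 5 + 3 = 8)
G(-8)²*y = 1²*8 = 1*8 = 8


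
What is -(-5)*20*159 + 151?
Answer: 16051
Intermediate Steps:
-(-5)*20*159 + 151 = -5*(-20)*159 + 151 = 100*159 + 151 = 15900 + 151 = 16051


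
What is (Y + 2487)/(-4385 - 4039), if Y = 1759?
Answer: -2123/4212 ≈ -0.50404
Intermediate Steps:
(Y + 2487)/(-4385 - 4039) = (1759 + 2487)/(-4385 - 4039) = 4246/(-8424) = 4246*(-1/8424) = -2123/4212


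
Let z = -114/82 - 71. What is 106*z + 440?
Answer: -296568/41 ≈ -7233.4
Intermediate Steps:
z = -2968/41 (z = -114*1/82 - 71 = -57/41 - 71 = -2968/41 ≈ -72.390)
106*z + 440 = 106*(-2968/41) + 440 = -314608/41 + 440 = -296568/41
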